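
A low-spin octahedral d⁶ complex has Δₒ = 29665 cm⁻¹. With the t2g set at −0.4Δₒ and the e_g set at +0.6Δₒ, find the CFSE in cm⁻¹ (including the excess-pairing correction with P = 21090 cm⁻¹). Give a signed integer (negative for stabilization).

-29016

The d⁶ electrons fill as t2g^6 e_g^0.
Orbital CFSE = 6(-0.4) + 0(0.6) = -2.4Δₒ = -2.4 × 29665 = -71196 cm⁻¹.
Pairing penalty: 3 pairs vs 1 in the high-spin reference → 2 extra × P = 42180 cm⁻¹.
Net CFSE = -71196 + 42180 = -29016 cm⁻¹.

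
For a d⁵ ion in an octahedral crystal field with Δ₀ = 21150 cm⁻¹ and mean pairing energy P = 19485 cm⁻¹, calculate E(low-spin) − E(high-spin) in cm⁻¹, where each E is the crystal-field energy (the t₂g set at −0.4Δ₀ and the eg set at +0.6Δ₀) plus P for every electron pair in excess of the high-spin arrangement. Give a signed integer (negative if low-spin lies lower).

-3330

In the high-spin limit (t₂g³ eg²) the orbital term is 0.0Δ₀ = 0 cm⁻¹, with no excess pairing.
Low-spin: t₂g⁵ eg⁰, orbital CFSE = -2.0Δ₀ = -42300 cm⁻¹; plus 2 excess pairs × P = +38970 cm⁻¹; total -3330 cm⁻¹.
Thus E(LS) − E(HS) = -3330 cm⁻¹.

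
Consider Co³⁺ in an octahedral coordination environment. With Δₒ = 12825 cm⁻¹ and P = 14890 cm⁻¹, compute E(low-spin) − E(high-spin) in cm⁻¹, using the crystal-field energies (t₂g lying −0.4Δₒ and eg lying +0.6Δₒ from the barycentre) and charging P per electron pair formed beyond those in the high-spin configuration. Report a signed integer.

4130

Co is in group 9, so Co³⁺ is d⁶ (9 − 3 = 6).
In the high-spin limit (t₂g⁴ eg²) the orbital term is -0.4Δₒ = -5130 cm⁻¹, with no excess pairing.
For low-spin the configuration is t₂g⁶ eg⁰: orbital energy -2.4 × 12825 = -30780 cm⁻¹, and 2 additional pairs relative to high-spin add 29780 cm⁻¹, giving -1000 cm⁻¹.
The difference is -1000 − (-5130) = 4130 cm⁻¹, so high-spin lies lower.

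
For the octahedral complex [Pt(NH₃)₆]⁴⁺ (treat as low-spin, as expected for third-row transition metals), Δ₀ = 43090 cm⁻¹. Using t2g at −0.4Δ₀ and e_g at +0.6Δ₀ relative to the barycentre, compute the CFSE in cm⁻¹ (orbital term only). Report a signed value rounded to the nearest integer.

-103416

NH₃ is neutral, so the +4 overall charge sits on Pt: oxidation state +4.
Pt⁴⁺: group 10, so d-count = 10 − 4 = 6.
The d⁶ electrons fill as t2g^6 e_g^0.
Orbital CFSE = 6(-0.4) + 0(0.6) = -2.4Δ₀ = -2.4 × 43090 = -103416 cm⁻¹.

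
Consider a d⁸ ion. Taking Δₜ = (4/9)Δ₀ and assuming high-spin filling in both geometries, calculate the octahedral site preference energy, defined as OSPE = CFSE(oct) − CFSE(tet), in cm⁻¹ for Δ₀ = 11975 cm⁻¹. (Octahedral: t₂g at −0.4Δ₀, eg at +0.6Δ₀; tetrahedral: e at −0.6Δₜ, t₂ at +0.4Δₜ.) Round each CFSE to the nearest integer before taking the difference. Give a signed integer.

Octahedral high-spin t₂g⁶ eg²: CFSE = -1.2 × 11975 = -14370 cm⁻¹.
Tetrahedral e⁴ t₂⁴ gives -0.8Δₜ = -0.8 × (4/9) × 11975 = -4258 cm⁻¹.
OSPE = -14370 − (-4258) = -10112 cm⁻¹.

-10112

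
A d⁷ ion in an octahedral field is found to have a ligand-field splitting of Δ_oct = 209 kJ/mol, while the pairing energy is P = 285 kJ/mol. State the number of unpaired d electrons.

3

Δ_oct < P, so pairing is avoided: the ground state is high-spin.
That gives t₂g⁵ eg².
Unpaired electrons: 3.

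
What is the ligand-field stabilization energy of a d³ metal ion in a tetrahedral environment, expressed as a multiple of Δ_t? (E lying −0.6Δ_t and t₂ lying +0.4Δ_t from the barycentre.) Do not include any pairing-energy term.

-0.8 Δ_t

Tetrahedral fields are weak (Δₜ ≈ 4/9 Δₒ), so electrons fill high-spin.
Configuration: e² t₂¹.
CFSE = 2(-0.6Δ_t) + 1(0.4Δ_t) = -1.2Δ_t + 0.4Δ_t = -0.8Δ_t.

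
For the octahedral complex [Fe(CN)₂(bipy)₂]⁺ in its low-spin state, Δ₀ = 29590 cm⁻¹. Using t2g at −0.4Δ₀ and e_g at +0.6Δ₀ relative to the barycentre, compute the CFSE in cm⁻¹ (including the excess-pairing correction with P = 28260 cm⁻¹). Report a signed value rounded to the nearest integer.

-2660

Ligand charges: 2×(-1) from CN⁻ and 2×(+0) from bipy sum to -2; with overall charge +1, Fe is +3.
Group 8 minus oxidation state +3 gives a d⁵ configuration for Fe³⁺.
The d⁵ electrons fill as t2g^5 e_g^0.
CFSE(orbital) = 5×(-0.4Δ₀) + 0×(0.6Δ₀) = -2.0Δ₀; with Δ₀ = 29590 cm⁻¹ that is -59180 cm⁻¹.
Relative to high-spin t2g^3 e_g^2 (0 paired), the low-spin configuration has 2 additional pairs, contributing +2 × 28260 = +56520 cm⁻¹.
Combining: -59180 + 56520 = -2660 cm⁻¹.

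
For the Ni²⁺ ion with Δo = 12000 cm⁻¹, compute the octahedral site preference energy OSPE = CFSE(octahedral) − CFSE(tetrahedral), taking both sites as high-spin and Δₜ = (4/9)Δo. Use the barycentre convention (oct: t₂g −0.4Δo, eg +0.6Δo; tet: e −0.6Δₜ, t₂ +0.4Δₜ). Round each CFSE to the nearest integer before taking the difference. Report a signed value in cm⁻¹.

Group 10 minus oxidation state +2 gives a d⁸ configuration for Ni²⁺.
Octahedral (high-spin): t2g^6 e_g^2, CFSE = 6(−0.4) + 2(+0.6) = -1.2Δo = -1.2 × 12000 = -14400 cm⁻¹.
Tetrahedral: e^4 t2^4, CFSE = 4(−0.6) + 4(+0.4) = -0.8Δₜ = -0.8 × (4/9) × 12000 = -4267 cm⁻¹.
OSPE = CFSE(oct) − CFSE(tet) = -14400 − (-4267) = -10133 cm⁻¹.

-10133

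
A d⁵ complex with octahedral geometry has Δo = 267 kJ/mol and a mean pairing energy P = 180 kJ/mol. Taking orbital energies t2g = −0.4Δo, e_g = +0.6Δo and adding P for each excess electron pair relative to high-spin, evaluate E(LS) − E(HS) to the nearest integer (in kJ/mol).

In the high-spin limit (t2g^3 e_g^2) the orbital term is 0.0Δo = 0 kJ/mol, with no excess pairing.
Low-spin t2g^5 e_g^0 gives -2.0Δo = -534 kJ/mol, but forming 2 extra pairs costs 2P = 360 kJ/mol, so E(LS) = -534 + 360 = -174 kJ/mol.
Thus E(LS) − E(HS) = -174 kJ/mol.

-174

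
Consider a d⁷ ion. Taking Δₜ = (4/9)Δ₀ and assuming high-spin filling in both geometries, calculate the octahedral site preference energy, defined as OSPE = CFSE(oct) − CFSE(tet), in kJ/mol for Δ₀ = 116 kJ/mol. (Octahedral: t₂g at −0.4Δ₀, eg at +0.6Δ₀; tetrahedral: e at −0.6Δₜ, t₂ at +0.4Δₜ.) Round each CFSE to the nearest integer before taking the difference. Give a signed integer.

-31

In an octahedral site d⁷ (HS) is t₂g⁵ eg², giving CFSE(oct) = -0.8Δ₀ = -93 kJ/mol.
Tetrahedral e⁴ t₂³ gives -1.2Δₜ = -1.2 × (4/9) × 116 = -62 kJ/mol.
OSPE = -93 − (-62) = -31 kJ/mol.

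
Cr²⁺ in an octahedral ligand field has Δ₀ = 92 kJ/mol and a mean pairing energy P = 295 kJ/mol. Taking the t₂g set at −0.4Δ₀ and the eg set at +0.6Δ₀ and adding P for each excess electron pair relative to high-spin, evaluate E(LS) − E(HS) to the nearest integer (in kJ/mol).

203

Group 6 minus oxidation state +2 gives a d⁴ configuration for Cr²⁺.
In the high-spin limit (t₂g³ eg¹) the orbital term is -0.6Δ₀ = -55 kJ/mol, with no excess pairing.
For low-spin the configuration is t₂g⁴ eg⁰: orbital energy -1.6 × 92 = -147 kJ/mol, and 1 additional pair relative to high-spin adds 295 kJ/mol, giving 148 kJ/mol.
Thus E(LS) − E(HS) = 203 kJ/mol.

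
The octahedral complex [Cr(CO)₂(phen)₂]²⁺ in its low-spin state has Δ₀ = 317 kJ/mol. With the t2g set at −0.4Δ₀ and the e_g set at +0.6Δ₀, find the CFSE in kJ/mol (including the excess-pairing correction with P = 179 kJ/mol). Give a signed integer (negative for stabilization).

Ligand charges: 2×(+0) from CO and 2×(+0) from phen sum to +0; with overall charge +2, Cr is +2.
Group 6 minus oxidation state +2 gives a d⁴ configuration for Cr²⁺.
Electron filling gives t2g^4 e_g^0.
The orbital stabilization is -1.6Δ₀ = -1.6 × 317 = -507 kJ/mol.
High-spin d⁴ would be t2g^3 e_g^1 with 0 pairs; low-spin has 1, so 1 excess pair costs +1P = +179 kJ/mol.
Net CFSE = -507 + 179 = -328 kJ/mol.

-328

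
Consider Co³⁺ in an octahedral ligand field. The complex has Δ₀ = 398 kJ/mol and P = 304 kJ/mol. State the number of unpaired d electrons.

0

Group 9 minus oxidation state +3 gives a d⁶ configuration for Co³⁺.
Here Δ₀ > P (398 > 304), so the low-spin state is favoured.
Configuration: t₂g⁶ eg⁰.
Unpaired electrons: 0.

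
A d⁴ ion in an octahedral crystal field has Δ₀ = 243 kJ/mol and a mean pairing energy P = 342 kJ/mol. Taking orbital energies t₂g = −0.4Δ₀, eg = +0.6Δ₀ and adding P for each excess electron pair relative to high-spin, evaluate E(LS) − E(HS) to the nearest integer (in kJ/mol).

High-spin: t₂g³ eg¹, CFSE = -0.6Δ₀ = -146 kJ/mol.
For low-spin the configuration is t₂g⁴ eg⁰: orbital energy -1.6 × 243 = -389 kJ/mol, and 1 additional pair relative to high-spin adds 342 kJ/mol, giving -47 kJ/mol.
The difference is -47 − (-146) = 99 kJ/mol, so high-spin lies lower.

99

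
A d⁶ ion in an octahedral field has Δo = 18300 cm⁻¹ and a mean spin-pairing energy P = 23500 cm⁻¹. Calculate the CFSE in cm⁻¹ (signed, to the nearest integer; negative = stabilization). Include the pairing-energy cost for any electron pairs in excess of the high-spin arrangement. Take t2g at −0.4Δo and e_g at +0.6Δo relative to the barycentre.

-7320

Here Δo < P (18300 < 23500), so the high-spin state is favoured.
Filling d⁶ accordingly: t2g^4 e_g^2.
Orbital CFSE = -0.4Δo = -0.4 × 18300 = -7320 cm⁻¹.
High-spin has no excess pairs, so no pairing correction applies.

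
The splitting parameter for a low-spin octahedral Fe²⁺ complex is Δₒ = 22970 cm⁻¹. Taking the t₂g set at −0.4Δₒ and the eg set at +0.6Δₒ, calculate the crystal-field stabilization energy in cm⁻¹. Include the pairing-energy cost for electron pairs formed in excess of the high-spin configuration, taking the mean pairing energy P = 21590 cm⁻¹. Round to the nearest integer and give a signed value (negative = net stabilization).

Fe²⁺: group 8, so d-count = 8 − 2 = 6.
Configuration: t₂g⁶ eg⁰.
Orbital CFSE = 6(-0.4) + 0(0.6) = -2.4Δₒ = -2.4 × 22970 = -55128 cm⁻¹.
High-spin d⁶ would be t₂g⁴ eg² with 1 pair; low-spin has 3, so 2 excess pairs cost +2P = +43180 cm⁻¹.
Overall CFSE = -55128 + 43180 = -11948 cm⁻¹.

-11948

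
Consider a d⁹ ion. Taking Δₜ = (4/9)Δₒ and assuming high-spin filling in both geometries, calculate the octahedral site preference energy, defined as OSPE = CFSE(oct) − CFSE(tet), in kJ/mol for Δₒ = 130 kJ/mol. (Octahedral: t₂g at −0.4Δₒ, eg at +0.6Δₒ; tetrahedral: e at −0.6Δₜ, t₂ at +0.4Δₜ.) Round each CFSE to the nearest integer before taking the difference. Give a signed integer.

-55

Octahedral high-spin t2g^6 e_g^3: CFSE = -0.6 × 130 = -78 kJ/mol.
In a tetrahedral site the filling is e^4 t2^5: CFSE(tet) = -0.4Δₜ = -0.4 × (4/9)(130) = -23 kJ/mol.
OSPE = -78 − (-23) = -55 kJ/mol.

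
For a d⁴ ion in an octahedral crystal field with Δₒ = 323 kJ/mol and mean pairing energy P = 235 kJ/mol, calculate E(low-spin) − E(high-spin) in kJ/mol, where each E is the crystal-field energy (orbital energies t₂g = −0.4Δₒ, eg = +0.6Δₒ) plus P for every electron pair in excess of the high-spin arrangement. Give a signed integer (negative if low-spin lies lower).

In the high-spin limit (t₂g³ eg¹) the orbital term is -0.6Δₒ = -194 kJ/mol, with no excess pairing.
For low-spin the configuration is t₂g⁴ eg⁰: orbital energy -1.6 × 323 = -517 kJ/mol, and 1 additional pair relative to high-spin adds 235 kJ/mol, giving -282 kJ/mol.
Thus E(LS) − E(HS) = -88 kJ/mol.

-88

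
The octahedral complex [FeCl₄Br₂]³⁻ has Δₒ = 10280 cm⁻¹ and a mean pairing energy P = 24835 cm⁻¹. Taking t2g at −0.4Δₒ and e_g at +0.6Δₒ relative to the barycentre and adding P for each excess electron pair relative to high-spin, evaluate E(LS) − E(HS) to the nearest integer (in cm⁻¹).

Ligand charges: 4×(-1) from Cl⁻ and 2×(-1) from Br⁻ sum to -6; with overall charge -3, Fe is +3.
Fe is in group 8, so Fe³⁺ is d⁵ (8 − 3 = 5).
In the high-spin limit (t2g^3 e_g^2) the orbital term is 0.0Δₒ = 0 cm⁻¹, with no excess pairing.
For low-spin the configuration is t2g^5 e_g^0: orbital energy -2.0 × 10280 = -20560 cm⁻¹, and 2 additional pairs relative to high-spin add 49670 cm⁻¹, giving 29110 cm⁻¹.
The difference is 29110 − (0) = 29110 cm⁻¹, so high-spin lies lower.

29110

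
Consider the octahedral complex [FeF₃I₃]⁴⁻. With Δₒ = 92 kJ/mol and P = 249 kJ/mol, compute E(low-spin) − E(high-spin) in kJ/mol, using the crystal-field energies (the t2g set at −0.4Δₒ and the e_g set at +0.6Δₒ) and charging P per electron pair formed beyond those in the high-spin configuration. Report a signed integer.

Ligand charges: 3×(-1) from F⁻ and 3×(-1) from I⁻ sum to -6; with overall charge -4, Fe is +2.
Group 8 minus oxidation state +2 gives a d⁶ configuration for Fe²⁺.
High-spin d⁶ fills as t2g^4 e_g^2 with CFSE 4(−0.4) + 2(+0.6) = -0.4Δₒ = -37 kJ/mol.
Low-spin: t2g^6 e_g^0, orbital CFSE = -2.4Δₒ = -221 kJ/mol; plus 2 excess pairs × P = +498 kJ/mol; total 277 kJ/mol.
E(LS) − E(HS) = 277 − (-37) = 314 kJ/mol.

314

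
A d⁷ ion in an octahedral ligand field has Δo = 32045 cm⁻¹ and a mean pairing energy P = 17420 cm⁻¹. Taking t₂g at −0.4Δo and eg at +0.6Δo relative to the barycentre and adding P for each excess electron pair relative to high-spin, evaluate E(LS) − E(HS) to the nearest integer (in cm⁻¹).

High-spin d⁷ fills as t₂g⁵ eg² with CFSE 5(−0.4) + 2(+0.6) = -0.8Δo = -25636 cm⁻¹.
For low-spin the configuration is t₂g⁶ eg¹: orbital energy -1.8 × 32045 = -57681 cm⁻¹, and 1 additional pair relative to high-spin adds 17420 cm⁻¹, giving -40261 cm⁻¹.
The difference is -40261 − (-25636) = -14625 cm⁻¹, so low-spin lies lower.

-14625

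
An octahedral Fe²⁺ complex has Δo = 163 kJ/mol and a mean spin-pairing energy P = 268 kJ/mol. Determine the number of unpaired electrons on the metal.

Group 8 minus oxidation state +2 gives a d⁶ configuration for Fe²⁺.
Here Δo < P (163 < 268), so the high-spin state is favoured.
Configuration: t2g^4 e_g^2.
Unpaired electrons: 4.

4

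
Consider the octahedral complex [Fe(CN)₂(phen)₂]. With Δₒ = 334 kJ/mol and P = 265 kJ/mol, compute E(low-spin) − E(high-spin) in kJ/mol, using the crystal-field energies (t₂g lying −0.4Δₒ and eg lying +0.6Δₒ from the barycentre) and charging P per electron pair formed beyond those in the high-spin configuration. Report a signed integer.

-138

Ligand charges: 2×(-1) from CN⁻ and 2×(+0) from phen sum to -2; with overall charge +0, Fe is +2.
Fe²⁺: group 8, so d-count = 8 − 2 = 6.
High-spin d⁶ fills as t₂g⁴ eg² with CFSE 4(−0.4) + 2(+0.6) = -0.4Δₒ = -134 kJ/mol.
For low-spin the configuration is t₂g⁶ eg⁰: orbital energy -2.4 × 334 = -802 kJ/mol, and 2 additional pairs relative to high-spin add 530 kJ/mol, giving -272 kJ/mol.
The difference is -272 − (-134) = -138 kJ/mol, so low-spin lies lower.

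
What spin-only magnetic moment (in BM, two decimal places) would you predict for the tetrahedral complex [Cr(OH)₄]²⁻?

4.90 BM

Each OH⁻ contributes -1; 4 × (-1) = -4. With overall charge -2, Cr is in the +2 oxidation state.
Cr is in group 6, so Cr²⁺ is d⁴ (6 − 2 = 4).
Tetrahedral fields are weak (Δₜ ≈ 4/9 Δₒ), so electrons fill high-spin.
Configuration: e² t₂² → 4 unpaired electrons.
μ(spin-only) = √[4(4+2)] = √24 ≈ 4.90 BM.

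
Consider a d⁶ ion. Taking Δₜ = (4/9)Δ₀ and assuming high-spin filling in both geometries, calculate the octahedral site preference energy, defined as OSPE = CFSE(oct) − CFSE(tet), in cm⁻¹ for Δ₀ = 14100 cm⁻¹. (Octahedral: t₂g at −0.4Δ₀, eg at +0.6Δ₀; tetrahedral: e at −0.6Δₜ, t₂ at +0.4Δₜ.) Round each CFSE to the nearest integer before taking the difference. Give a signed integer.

Octahedral high-spin t2g^4 e_g^2: CFSE = -0.4 × 14100 = -5640 cm⁻¹.
In a tetrahedral site the filling is e^3 t2^3: CFSE(tet) = -0.6Δₜ = -0.6 × (4/9)(14100) = -3760 cm⁻¹.
Subtracting, OSPE = -5640 − (-3760) = -1880 cm⁻¹.

-1880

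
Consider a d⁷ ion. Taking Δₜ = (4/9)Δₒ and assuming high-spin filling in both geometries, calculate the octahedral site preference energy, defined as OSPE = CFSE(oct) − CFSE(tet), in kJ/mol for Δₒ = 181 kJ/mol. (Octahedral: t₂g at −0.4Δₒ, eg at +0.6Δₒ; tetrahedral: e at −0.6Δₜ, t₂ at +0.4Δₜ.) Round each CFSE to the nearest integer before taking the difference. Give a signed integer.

-48

Octahedral (high-spin): t2g^5 e_g^2, CFSE = 5(−0.4) + 2(+0.6) = -0.8Δₒ = -0.8 × 181 = -145 kJ/mol.
Tetrahedral e^4 t2^3 gives -1.2Δₜ = -1.2 × (4/9) × 181 = -97 kJ/mol.
OSPE = -145 − (-97) = -48 kJ/mol.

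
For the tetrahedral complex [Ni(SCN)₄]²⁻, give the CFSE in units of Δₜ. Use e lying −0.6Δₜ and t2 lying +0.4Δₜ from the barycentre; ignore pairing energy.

Each SCN⁻ contributes -1; 4 × (-1) = -4. With overall charge -2, Ni is in the +2 oxidation state.
Group 10 minus oxidation state +2 gives a d⁸ configuration for Ni²⁺.
With tetrahedral geometry the complex is necessarily high-spin.
Configuration: e^4 t2^4.
CFSE = 4(-0.6Δₜ) + 4(0.4Δₜ) = -2.4Δₜ + 1.6Δₜ = -0.8Δₜ.

-0.8 Δₜ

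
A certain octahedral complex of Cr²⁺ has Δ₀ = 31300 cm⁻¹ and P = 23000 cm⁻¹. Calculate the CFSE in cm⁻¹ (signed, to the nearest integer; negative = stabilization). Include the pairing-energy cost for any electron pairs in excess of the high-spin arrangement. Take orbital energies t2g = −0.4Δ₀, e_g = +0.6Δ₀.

Group 6 minus oxidation state +2 gives a d⁴ configuration for Cr²⁺.
Δ₀ > P, so pairing is preferred: the ground state is low-spin.
Configuration: t2g^4 e_g^0.
Orbital CFSE = -1.6Δ₀ = -1.6 × 31300 = -50080 cm⁻¹.
Excess pairs vs high-spin: 1 − 0 = 1; pairing cost = +23000 cm⁻¹.
Net CFSE = -50080 + 23000 = -27080 cm⁻¹.

-27080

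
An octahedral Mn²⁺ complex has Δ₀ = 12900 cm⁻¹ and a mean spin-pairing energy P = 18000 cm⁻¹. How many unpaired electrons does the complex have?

5

Mn²⁺: group 7, so d-count = 7 − 2 = 5.
Here Δ₀ < P (12900 < 18000), so the high-spin state is favoured.
Configuration: t₂g³ eg².
Unpaired electrons: 5.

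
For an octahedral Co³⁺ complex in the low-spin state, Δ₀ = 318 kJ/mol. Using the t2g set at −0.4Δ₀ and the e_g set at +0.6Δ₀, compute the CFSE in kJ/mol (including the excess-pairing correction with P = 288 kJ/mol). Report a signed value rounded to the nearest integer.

-187

Co is in group 9, so Co³⁺ is d⁶ (9 − 3 = 6).
Electron filling gives t2g^6 e_g^0.
CFSE(orbital) = 6×(-0.4Δ₀) + 0×(0.6Δ₀) = -2.4Δ₀; with Δ₀ = 318 kJ/mol that is -763 kJ/mol.
Relative to high-spin t2g^4 e_g^2 (1 paired), the low-spin configuration has 2 additional pairs, contributing +2 × 288 = +576 kJ/mol.
Net CFSE = -763 + 576 = -187 kJ/mol.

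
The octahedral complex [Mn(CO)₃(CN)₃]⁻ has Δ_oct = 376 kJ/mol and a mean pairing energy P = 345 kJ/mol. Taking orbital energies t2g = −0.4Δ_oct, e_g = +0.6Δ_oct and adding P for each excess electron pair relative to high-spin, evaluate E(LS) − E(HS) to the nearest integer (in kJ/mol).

-62

Ligand charges: 3×(+0) from CO and 3×(-1) from CN⁻ sum to -3; with overall charge -1, Mn is +2.
Mn sits in group 7; removing 2 electrons leaves Mn²⁺ with 7 − 2 = 5 d electrons.
High-spin: t2g^3 e_g^2, CFSE = 0.0Δ_oct = 0 kJ/mol.
Low-spin: t2g^5 e_g^0, orbital CFSE = -2.0Δ_oct = -752 kJ/mol; plus 2 excess pairs × P = +690 kJ/mol; total -62 kJ/mol.
The difference is -62 − (0) = -62 kJ/mol, so low-spin lies lower.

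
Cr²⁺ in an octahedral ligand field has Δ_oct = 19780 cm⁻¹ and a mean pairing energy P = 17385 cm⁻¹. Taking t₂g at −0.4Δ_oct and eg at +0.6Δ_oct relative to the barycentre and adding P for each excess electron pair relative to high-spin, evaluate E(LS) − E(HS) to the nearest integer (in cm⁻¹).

Cr is in group 6, so Cr²⁺ is d⁴ (6 − 2 = 4).
In the high-spin limit (t₂g³ eg¹) the orbital term is -0.6Δ_oct = -11868 cm⁻¹, with no excess pairing.
Low-spin: t₂g⁴ eg⁰, orbital CFSE = -1.6Δ_oct = -31648 cm⁻¹; plus 1 excess pair × P = +17385 cm⁻¹; total -14263 cm⁻¹.
E(LS) − E(HS) = -14263 − (-11868) = -2395 cm⁻¹.

-2395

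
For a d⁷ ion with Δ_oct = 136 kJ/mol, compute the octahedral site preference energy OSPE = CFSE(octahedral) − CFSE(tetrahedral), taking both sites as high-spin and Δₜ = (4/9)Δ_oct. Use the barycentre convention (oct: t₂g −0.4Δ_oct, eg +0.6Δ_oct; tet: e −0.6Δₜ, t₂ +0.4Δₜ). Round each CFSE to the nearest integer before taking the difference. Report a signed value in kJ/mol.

Octahedral (high-spin): t₂g⁵ eg², CFSE = 5(−0.4) + 2(+0.6) = -0.8Δ_oct = -0.8 × 136 = -109 kJ/mol.
Tetrahedral: e⁴ t₂³, CFSE = 4(−0.6) + 3(+0.4) = -1.2Δₜ = -1.2 × (4/9) × 136 = -73 kJ/mol.
Subtracting, OSPE = -109 − (-73) = -36 kJ/mol.

-36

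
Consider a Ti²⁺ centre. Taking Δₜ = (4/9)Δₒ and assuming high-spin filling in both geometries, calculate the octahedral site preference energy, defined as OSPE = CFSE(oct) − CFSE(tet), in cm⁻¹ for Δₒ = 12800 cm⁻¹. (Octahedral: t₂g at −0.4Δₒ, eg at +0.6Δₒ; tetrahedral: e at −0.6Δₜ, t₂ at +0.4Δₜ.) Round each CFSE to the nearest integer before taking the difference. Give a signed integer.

-3413

Ti²⁺: group 4, so d-count = 4 − 2 = 2.
In an octahedral site d² (HS) is t₂g² eg⁰, giving CFSE(oct) = -0.8Δₒ = -10240 cm⁻¹.
Tetrahedral: e² t₂⁰, CFSE = 2(−0.6) + 0(+0.4) = -1.2Δₜ = -1.2 × (4/9) × 12800 = -6827 cm⁻¹.
OSPE = -10240 − (-6827) = -3413 cm⁻¹.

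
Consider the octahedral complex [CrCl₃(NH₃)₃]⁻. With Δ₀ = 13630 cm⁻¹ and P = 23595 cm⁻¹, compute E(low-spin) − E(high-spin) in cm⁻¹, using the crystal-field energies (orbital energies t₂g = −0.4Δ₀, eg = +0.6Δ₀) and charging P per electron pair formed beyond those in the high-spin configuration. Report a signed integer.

9965

Ligand charges: 3×(-1) from Cl⁻ and 3×(+0) from NH₃ sum to -3; with overall charge -1, Cr is +2.
Cr²⁺: group 6, so d-count = 6 − 2 = 4.
High-spin d⁴ fills as t₂g³ eg¹ with CFSE 3(−0.4) + 1(+0.6) = -0.6Δ₀ = -8178 cm⁻¹.
For low-spin the configuration is t₂g⁴ eg⁰: orbital energy -1.6 × 13630 = -21808 cm⁻¹, and 1 additional pair relative to high-spin adds 23595 cm⁻¹, giving 1787 cm⁻¹.
The difference is 1787 − (-8178) = 9965 cm⁻¹, so high-spin lies lower.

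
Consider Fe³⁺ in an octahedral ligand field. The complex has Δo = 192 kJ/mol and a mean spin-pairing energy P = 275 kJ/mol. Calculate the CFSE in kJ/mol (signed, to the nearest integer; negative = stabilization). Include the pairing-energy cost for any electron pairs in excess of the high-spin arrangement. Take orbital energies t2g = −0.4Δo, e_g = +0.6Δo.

0

Fe sits in group 8; removing 3 electrons leaves Fe³⁺ with 8 − 3 = 5 d electrons.
With Δo < P the complex is high-spin.
Filling d⁵ accordingly: t2g^3 e_g^2.
Orbital CFSE = 0.0Δo = 0.0 × 192 = 0 kJ/mol.
High-spin has no excess pairs, so no pairing correction applies.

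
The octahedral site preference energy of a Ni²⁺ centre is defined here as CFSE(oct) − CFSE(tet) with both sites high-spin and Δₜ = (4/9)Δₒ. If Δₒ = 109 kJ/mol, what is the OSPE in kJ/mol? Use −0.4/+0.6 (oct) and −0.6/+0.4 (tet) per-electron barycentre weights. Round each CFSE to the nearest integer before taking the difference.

-92

Group 10 minus oxidation state +2 gives a d⁸ configuration for Ni²⁺.
Octahedral (high-spin): t₂g⁶ eg², CFSE = 6(−0.4) + 2(+0.6) = -1.2Δₒ = -1.2 × 109 = -131 kJ/mol.
Tetrahedral: e⁴ t₂⁴, CFSE = 4(−0.6) + 4(+0.4) = -0.8Δₜ = -0.8 × (4/9) × 109 = -39 kJ/mol.
OSPE = CFSE(oct) − CFSE(tet) = -131 − (-39) = -92 kJ/mol.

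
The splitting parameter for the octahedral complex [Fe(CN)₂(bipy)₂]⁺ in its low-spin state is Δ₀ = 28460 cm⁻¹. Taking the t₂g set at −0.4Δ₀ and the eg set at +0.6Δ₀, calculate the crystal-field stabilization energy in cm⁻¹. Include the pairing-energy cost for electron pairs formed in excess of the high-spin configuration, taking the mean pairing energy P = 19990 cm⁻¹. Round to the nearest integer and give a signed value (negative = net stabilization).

-16940

Ligand charges: 2×(-1) from CN⁻ and 2×(+0) from bipy sum to -2; with overall charge +1, Fe is +3.
Fe is in group 8, so Fe³⁺ is d⁵ (8 − 3 = 5).
Configuration: t₂g⁵ eg⁰.
Orbital CFSE = 5(-0.4) + 0(0.6) = -2.0Δ₀ = -2.0 × 28460 = -56920 cm⁻¹.
Pairing penalty: 2 pairs vs 0 in the high-spin reference → 2 extra × P = 39980 cm⁻¹.
Net CFSE = -56920 + 39980 = -16940 cm⁻¹.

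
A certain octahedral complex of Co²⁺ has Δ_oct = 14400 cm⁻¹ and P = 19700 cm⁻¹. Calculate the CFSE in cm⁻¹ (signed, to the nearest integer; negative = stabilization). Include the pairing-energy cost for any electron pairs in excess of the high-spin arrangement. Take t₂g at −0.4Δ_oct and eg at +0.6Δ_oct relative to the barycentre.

Co is in group 9, so Co²⁺ is d⁷ (9 − 2 = 7).
Here Δ_oct < P (14400 < 19700), so the high-spin state is favoured.
Filling d⁷ accordingly: t₂g⁵ eg².
Orbital CFSE = -0.8Δ_oct = -0.8 × 14400 = -11520 cm⁻¹.
High-spin has no excess pairs, so no pairing correction applies.

-11520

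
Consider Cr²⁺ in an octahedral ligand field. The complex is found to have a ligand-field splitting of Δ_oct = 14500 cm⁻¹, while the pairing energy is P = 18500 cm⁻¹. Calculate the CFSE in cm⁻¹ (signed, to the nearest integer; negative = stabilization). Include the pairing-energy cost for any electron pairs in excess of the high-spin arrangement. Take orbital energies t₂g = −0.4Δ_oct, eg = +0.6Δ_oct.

Cr sits in group 6; removing 2 electrons leaves Cr²⁺ with 6 − 2 = 4 d electrons.
Since Δ_oct = 14500 cm⁻¹ < P = 18500 cm⁻¹, the complex adopts the high-spin configuration.
Configuration: t₂g³ eg¹.
Orbital CFSE = -0.6Δ_oct = -0.6 × 14500 = -8700 cm⁻¹.
High-spin has no excess pairs, so no pairing correction applies.

-8700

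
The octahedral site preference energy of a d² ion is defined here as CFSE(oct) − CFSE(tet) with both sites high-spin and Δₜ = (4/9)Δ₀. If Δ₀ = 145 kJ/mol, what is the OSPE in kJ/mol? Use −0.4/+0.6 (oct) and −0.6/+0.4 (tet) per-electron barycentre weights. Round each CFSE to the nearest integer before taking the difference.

-39

In an octahedral site d² (HS) is t₂g² eg⁰, giving CFSE(oct) = -0.8Δ₀ = -116 kJ/mol.
Tetrahedral e² t₂⁰ gives -1.2Δₜ = -1.2 × (4/9) × 145 = -77 kJ/mol.
OSPE = -116 − (-77) = -39 kJ/mol.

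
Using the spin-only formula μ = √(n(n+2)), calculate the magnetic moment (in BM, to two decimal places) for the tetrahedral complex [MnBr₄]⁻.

4.90 BM

Each Br⁻ contributes -1; 4 × (-1) = -4. With overall charge -1, Mn is in the +3 oxidation state.
Group 7 minus oxidation state +3 gives a d⁴ configuration for Mn³⁺.
Tetrahedral fields are weak (Δₜ ≈ 4/9 Δₒ), so electrons fill high-spin.
Configuration: e^2 t2^2 → 4 unpaired electrons.
μ(spin-only) = √[4(4+2)] = √24 ≈ 4.90 BM.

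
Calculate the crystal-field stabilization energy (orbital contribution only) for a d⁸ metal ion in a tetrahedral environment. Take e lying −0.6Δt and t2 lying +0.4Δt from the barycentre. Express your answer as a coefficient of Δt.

With tetrahedral geometry the complex is necessarily high-spin.
Configuration: e^4 t2^4.
CFSE = 4(-0.6Δt) + 4(0.4Δt) = -2.4Δt + 1.6Δt = -0.8Δt.

-0.8 Δt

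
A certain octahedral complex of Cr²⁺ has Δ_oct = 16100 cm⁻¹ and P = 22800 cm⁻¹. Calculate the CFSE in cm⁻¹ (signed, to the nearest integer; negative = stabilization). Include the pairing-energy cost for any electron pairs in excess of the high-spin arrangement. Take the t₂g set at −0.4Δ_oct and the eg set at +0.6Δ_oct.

-9660

Group 6 minus oxidation state +2 gives a d⁴ configuration for Cr²⁺.
Here Δ_oct < P (16100 < 22800), so the high-spin state is favoured.
That gives t₂g³ eg¹.
Orbital CFSE = -0.6Δ_oct = -0.6 × 16100 = -9660 cm⁻¹.
High-spin has no excess pairs, so no pairing correction applies.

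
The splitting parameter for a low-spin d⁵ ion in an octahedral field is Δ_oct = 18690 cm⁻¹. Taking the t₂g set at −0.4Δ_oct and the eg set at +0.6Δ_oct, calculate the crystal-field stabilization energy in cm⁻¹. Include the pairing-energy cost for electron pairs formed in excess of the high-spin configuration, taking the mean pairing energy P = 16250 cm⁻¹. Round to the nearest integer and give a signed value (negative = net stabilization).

Electron filling gives t₂g⁵ eg⁰.
CFSE(orbital) = 5×(-0.4Δ_oct) + 0×(0.6Δ_oct) = -2.0Δ_oct; with Δ_oct = 18690 cm⁻¹ that is -37380 cm⁻¹.
Pairing penalty: 2 pairs vs 0 in the high-spin reference → 2 extra × P = 32500 cm⁻¹.
Combining: -37380 + 32500 = -4880 cm⁻¹.

-4880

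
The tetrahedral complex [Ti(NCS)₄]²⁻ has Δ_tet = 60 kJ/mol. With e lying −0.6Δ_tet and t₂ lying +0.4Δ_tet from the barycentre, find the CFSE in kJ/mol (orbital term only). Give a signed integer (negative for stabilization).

Each NCS⁻ contributes -1; 4 × (-1) = -4. With overall charge -2, Ti is in the +2 oxidation state.
Ti sits in group 4; removing 2 electrons leaves Ti²⁺ with 4 − 2 = 2 d electrons.
With tetrahedral geometry the complex is necessarily high-spin.
Electron filling gives e² t₂⁰.
Orbital CFSE = 2(-0.6) + 0(0.4) = -1.2Δ_tet = -1.2 × 60 = -72 kJ/mol.

-72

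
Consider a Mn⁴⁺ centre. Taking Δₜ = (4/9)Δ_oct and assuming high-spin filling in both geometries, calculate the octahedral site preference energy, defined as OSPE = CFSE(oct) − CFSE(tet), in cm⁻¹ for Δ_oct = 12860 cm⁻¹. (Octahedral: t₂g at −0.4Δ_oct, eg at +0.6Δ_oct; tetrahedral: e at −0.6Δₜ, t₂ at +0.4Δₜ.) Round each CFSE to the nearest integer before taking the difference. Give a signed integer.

Mn is in group 7, so Mn⁴⁺ is d³ (7 − 4 = 3).
In an octahedral site d³ (HS) is t2g^3 e_g^0, giving CFSE(oct) = -1.2Δ_oct = -15432 cm⁻¹.
Tetrahedral: e^2 t2^1, CFSE = 2(−0.6) + 1(+0.4) = -0.8Δₜ = -0.8 × (4/9) × 12860 = -4572 cm⁻¹.
OSPE = CFSE(oct) − CFSE(tet) = -15432 − (-4572) = -10860 cm⁻¹.

-10860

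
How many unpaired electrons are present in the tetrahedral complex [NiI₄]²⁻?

2

Each I⁻ contributes -1; 4 × (-1) = -4. With overall charge -2, Ni is in the +2 oxidation state.
Ni is in group 10, so Ni²⁺ is d⁸ (10 − 2 = 8).
With tetrahedral geometry the complex is necessarily high-spin.
Configuration: e^4 t2^4, giving 2 unpaired electrons.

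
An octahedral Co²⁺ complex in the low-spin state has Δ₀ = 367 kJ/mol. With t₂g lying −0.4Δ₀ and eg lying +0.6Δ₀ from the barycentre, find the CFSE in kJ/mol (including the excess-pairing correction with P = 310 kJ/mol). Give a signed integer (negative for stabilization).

Group 9 minus oxidation state +2 gives a d⁷ configuration for Co²⁺.
The d⁷ electrons fill as t₂g⁶ eg¹.
CFSE(orbital) = 6×(-0.4Δ₀) + 1×(0.6Δ₀) = -1.8Δ₀; with Δ₀ = 367 kJ/mol that is -661 kJ/mol.
Pairing penalty: 3 pairs vs 2 in the high-spin reference → 1 extra × P = 310 kJ/mol.
Net CFSE = -661 + 310 = -351 kJ/mol.

-351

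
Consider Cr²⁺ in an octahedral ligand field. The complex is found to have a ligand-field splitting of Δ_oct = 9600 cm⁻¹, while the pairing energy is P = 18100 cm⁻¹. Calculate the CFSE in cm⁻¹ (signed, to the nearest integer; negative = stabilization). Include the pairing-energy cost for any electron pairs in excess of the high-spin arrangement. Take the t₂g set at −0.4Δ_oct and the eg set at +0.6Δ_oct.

Cr sits in group 6; removing 2 electrons leaves Cr²⁺ with 6 − 2 = 4 d electrons.
Since Δ_oct = 9600 cm⁻¹ < P = 18100 cm⁻¹, the complex adopts the high-spin configuration.
That gives t₂g³ eg¹.
Orbital CFSE = -0.6Δ_oct = -0.6 × 9600 = -5760 cm⁻¹.
High-spin has no excess pairs, so no pairing correction applies.

-5760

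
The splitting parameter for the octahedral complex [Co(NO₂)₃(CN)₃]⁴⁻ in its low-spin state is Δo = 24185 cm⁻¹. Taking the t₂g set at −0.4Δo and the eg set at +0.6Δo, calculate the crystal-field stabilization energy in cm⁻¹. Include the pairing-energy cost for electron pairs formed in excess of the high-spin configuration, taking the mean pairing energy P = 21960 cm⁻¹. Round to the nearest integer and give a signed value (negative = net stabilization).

Ligand charges: 3×(-1) from NO₂⁻ and 3×(-1) from CN⁻ sum to -6; with overall charge -4, Co is +2.
Co²⁺: group 9, so d-count = 9 − 2 = 7.
Electron filling gives t₂g⁶ eg¹.
CFSE(orbital) = 6×(-0.4Δo) + 1×(0.6Δo) = -1.8Δo; with Δo = 24185 cm⁻¹ that is -43533 cm⁻¹.
Pairing penalty: 3 pairs vs 2 in the high-spin reference → 1 extra × P = 21960 cm⁻¹.
Net CFSE = -43533 + 21960 = -21573 cm⁻¹.

-21573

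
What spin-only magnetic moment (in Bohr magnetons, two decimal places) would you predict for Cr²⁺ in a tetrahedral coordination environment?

4.90 Bohr magnetons

Cr²⁺: group 6, so d-count = 6 − 2 = 4.
With tetrahedral geometry the complex is necessarily high-spin.
Configuration: e^2 t2^2 → 4 unpaired electrons.
μ(spin-only) = √[4(4+2)] = √24 ≈ 4.90 Bohr magnetons.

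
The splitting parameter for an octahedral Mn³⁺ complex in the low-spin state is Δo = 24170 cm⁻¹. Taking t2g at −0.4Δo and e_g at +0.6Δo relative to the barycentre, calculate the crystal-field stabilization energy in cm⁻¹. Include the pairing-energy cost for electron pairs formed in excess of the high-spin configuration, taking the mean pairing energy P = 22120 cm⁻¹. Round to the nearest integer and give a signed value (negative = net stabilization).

Group 7 minus oxidation state +3 gives a d⁴ configuration for Mn³⁺.
The d⁴ electrons fill as t2g^4 e_g^0.
Orbital CFSE = 4(-0.4) + 0(0.6) = -1.6Δo = -1.6 × 24170 = -38672 cm⁻¹.
Pairing penalty: 1 pair vs 0 in the high-spin reference → 1 extra × P = 22120 cm⁻¹.
Net CFSE = -38672 + 22120 = -16552 cm⁻¹.

-16552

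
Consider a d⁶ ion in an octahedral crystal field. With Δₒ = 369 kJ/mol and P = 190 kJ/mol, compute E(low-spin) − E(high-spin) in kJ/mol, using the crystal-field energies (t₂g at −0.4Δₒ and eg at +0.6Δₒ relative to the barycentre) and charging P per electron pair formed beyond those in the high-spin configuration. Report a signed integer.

-358

High-spin: t₂g⁴ eg², CFSE = -0.4Δₒ = -148 kJ/mol.
For low-spin the configuration is t₂g⁶ eg⁰: orbital energy -2.4 × 369 = -886 kJ/mol, and 2 additional pairs relative to high-spin add 380 kJ/mol, giving -506 kJ/mol.
Thus E(LS) − E(HS) = -358 kJ/mol.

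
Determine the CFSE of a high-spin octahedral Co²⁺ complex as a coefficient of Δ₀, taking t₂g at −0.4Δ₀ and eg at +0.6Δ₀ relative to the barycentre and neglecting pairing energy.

-0.8 Δ₀

Co sits in group 9; removing 2 electrons leaves Co²⁺ with 9 − 2 = 7 d electrons.
Configuration: t₂g⁵ eg².
CFSE = 5(-0.4Δ₀) + 2(0.6Δ₀) = -2.0Δ₀ + 1.2Δ₀ = -0.8Δ₀.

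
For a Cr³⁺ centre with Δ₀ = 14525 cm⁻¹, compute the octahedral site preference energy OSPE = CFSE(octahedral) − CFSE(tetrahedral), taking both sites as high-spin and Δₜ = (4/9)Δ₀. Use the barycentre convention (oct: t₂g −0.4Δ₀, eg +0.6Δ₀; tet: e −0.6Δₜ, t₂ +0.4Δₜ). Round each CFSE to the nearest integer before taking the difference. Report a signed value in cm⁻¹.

-12266

Cr is in group 6, so Cr³⁺ is d³ (6 − 3 = 3).
Octahedral (high-spin): t2g^3 e_g^0, CFSE = 3(−0.4) + 0(+0.6) = -1.2Δ₀ = -1.2 × 14525 = -17430 cm⁻¹.
Tetrahedral: e^2 t2^1, CFSE = 2(−0.6) + 1(+0.4) = -0.8Δₜ = -0.8 × (4/9) × 14525 = -5164 cm⁻¹.
OSPE = CFSE(oct) − CFSE(tet) = -17430 − (-5164) = -12266 cm⁻¹.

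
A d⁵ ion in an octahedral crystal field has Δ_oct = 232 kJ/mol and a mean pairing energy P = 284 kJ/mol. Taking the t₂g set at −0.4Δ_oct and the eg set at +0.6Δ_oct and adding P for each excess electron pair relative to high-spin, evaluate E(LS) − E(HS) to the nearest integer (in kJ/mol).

104

High-spin: t₂g³ eg², CFSE = 0.0Δ_oct = 0 kJ/mol.
Low-spin: t₂g⁵ eg⁰, orbital CFSE = -2.0Δ_oct = -464 kJ/mol; plus 2 excess pairs × P = +568 kJ/mol; total 104 kJ/mol.
The difference is 104 − (0) = 104 kJ/mol, so high-spin lies lower.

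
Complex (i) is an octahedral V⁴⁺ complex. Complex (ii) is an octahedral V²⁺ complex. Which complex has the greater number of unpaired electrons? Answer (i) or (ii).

(i): V⁴⁺: group 5, so d-count = 5 − 4 = 1; For octahedral d¹ the high- and low-spin configurations coincide; t₂g¹ eg⁰ → 1 unpaired.
(ii): V²⁺: group 5, so d-count = 5 − 2 = 3; t₂g³ eg⁰ → 3 unpaired.
So (ii) has more unpaired electrons.

(ii)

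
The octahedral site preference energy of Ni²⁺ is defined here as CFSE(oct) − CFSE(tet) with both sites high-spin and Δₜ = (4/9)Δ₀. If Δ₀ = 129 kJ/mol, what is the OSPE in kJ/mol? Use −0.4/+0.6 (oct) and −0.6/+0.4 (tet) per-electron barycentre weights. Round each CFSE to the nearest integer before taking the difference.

-109

Ni²⁺: group 10, so d-count = 10 − 2 = 8.
Octahedral high-spin t₂g⁶ eg²: CFSE = -1.2 × 129 = -155 kJ/mol.
Tetrahedral e⁴ t₂⁴ gives -0.8Δₜ = -0.8 × (4/9) × 129 = -46 kJ/mol.
Subtracting, OSPE = -155 − (-46) = -109 kJ/mol.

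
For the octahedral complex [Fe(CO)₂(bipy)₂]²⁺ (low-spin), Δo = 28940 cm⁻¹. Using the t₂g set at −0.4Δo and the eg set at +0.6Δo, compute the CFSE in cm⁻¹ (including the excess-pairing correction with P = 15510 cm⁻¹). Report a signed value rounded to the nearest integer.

-38436

Ligand charges: 2×(+0) from CO and 2×(+0) from bipy sum to +0; with overall charge +2, Fe is +2.
Fe sits in group 8; removing 2 electrons leaves Fe²⁺ with 8 − 2 = 6 d electrons.
Configuration: t₂g⁶ eg⁰.
CFSE(orbital) = 6×(-0.4Δo) + 0×(0.6Δo) = -2.4Δo; with Δo = 28940 cm⁻¹ that is -69456 cm⁻¹.
Relative to high-spin t₂g⁴ eg² (1 paired), the low-spin configuration has 2 additional pairs, contributing +2 × 15510 = +31020 cm⁻¹.
Combining: -69456 + 31020 = -38436 cm⁻¹.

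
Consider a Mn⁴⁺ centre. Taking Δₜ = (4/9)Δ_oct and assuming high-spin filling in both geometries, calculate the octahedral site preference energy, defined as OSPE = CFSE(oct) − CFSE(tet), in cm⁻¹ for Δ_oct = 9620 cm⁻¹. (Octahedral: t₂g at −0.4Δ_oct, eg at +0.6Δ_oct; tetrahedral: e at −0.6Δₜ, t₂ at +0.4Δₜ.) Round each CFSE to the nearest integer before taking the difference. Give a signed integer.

-8124

Mn sits in group 7; removing 4 electrons leaves Mn⁴⁺ with 7 − 4 = 3 d electrons.
Octahedral high-spin t₂g³ eg⁰: CFSE = -1.2 × 9620 = -11544 cm⁻¹.
In a tetrahedral site the filling is e² t₂¹: CFSE(tet) = -0.8Δₜ = -0.8 × (4/9)(9620) = -3420 cm⁻¹.
Subtracting, OSPE = -11544 − (-3420) = -8124 cm⁻¹.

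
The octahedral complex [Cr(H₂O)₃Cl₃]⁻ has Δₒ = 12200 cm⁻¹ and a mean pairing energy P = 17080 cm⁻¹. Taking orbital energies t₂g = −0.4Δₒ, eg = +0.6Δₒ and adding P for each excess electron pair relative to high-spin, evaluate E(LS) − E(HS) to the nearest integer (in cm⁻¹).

Ligand charges: 3×(+0) from H₂O and 3×(-1) from Cl⁻ sum to -3; with overall charge -1, Cr is +2.
Cr sits in group 6; removing 2 electrons leaves Cr²⁺ with 6 − 2 = 4 d electrons.
High-spin d⁴ fills as t₂g³ eg¹ with CFSE 3(−0.4) + 1(+0.6) = -0.6Δₒ = -7320 cm⁻¹.
Low-spin: t₂g⁴ eg⁰, orbital CFSE = -1.6Δₒ = -19520 cm⁻¹; plus 1 excess pair × P = +17080 cm⁻¹; total -2440 cm⁻¹.
Thus E(LS) − E(HS) = 4880 cm⁻¹.

4880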